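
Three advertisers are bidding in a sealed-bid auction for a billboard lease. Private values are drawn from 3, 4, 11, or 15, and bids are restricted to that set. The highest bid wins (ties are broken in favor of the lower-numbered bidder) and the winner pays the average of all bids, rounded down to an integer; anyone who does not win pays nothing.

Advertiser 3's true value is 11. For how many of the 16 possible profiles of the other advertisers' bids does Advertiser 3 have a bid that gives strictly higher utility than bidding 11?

Others bid (3, 3): truth gives 6; bid 4 gives 8 > 6. Violating.
Others bid (3, 11): truth gives 0; bid 15 gives 2 > 0. Violating.
Others bid (4, 11): truth gives 0; bid 15 gives 1 > 0. Violating.
Others bid (11, 3): truth gives 0; bid 15 gives 2 > 0. Violating.
Others bid (3, 4): truth gives 5; no alternative beats it.
Others bid (3, 15): truth gives 0; no alternative beats it.
(Checking all 16 profiles: 5 have a profitable deviation, 11 do not.)

5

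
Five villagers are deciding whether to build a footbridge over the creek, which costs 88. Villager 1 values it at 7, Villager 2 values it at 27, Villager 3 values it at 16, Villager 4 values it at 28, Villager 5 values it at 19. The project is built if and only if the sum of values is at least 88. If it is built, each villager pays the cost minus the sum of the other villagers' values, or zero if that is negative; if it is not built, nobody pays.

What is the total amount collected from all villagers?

Total value 97 ≥ cost 88, so it is built.
Villager 1: others sum to 90; max(0, 88 - 90) = 0.
Villager 2: others sum to 70; max(0, 88 - 70) = 18.
Villager 3: others sum to 81; max(0, 88 - 81) = 7.
Villager 4: others sum to 69; max(0, 88 - 69) = 19.
Villager 5: others sum to 78; max(0, 88 - 78) = 10.
Total collected = 0 + 18 + 7 + 19 + 10 = 54.

54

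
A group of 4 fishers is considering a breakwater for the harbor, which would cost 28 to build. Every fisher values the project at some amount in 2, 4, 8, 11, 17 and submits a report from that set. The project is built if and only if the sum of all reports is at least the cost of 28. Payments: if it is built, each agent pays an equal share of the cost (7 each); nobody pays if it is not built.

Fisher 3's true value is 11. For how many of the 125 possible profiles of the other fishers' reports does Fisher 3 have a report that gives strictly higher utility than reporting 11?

Others report (2, 2, 8): truth gives 0; report 17 gives 4 > 0. Violating.
Others report (2, 2, 11): truth gives 0; report 17 gives 4 > 0. Violating.
Others report (2, 4, 8): truth gives 0; report 17 gives 4 > 0. Violating.
Others report (2, 8, 2): truth gives 0; report 17 gives 4 > 0. Violating.
Others report (2, 2, 2): truth gives 0; no alternative beats it.
Others report (2, 2, 4): truth gives 0; no alternative beats it.
(Checking all 125 profiles: 16 have a profitable deviation, 109 do not.)

16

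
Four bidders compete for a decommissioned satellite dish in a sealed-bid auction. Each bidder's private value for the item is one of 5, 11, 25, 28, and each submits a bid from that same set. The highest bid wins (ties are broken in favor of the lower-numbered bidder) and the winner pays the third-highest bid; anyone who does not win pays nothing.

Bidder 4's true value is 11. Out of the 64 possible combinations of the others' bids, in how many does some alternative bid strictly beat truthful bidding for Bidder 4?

6

Others bid (5, 5, 11): truth gives 0; bid 25 gives 6 > 0. Violating.
Others bid (5, 5, 25): truth gives 0; bid 28 gives 6 > 0. Violating.
Others bid (5, 11, 5): truth gives 0; bid 25 gives 6 > 0. Violating.
Others bid (5, 25, 5): truth gives 0; bid 28 gives 6 > 0. Violating.
Others bid (5, 5, 5): truth gives 6; no alternative beats it.
Others bid (5, 5, 28): truth gives 0; no alternative beats it.
(Checking all 64 profiles: 6 have a profitable deviation, 58 do not.)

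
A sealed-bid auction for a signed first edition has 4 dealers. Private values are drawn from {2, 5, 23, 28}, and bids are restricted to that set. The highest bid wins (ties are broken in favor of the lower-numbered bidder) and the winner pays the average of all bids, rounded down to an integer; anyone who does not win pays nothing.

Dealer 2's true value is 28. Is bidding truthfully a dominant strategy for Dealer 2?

Consider the case where Dealer 1 bids 2, Dealer 3 bids 2 and Dealer 4 bids 2.
Truthful bid 28: wins, pays 8, utility 28 - 8 = 20.
Bid 5 instead: wins, pays 2, utility 28 - 2 = 26.
Since 26 > 20, bidding 5 is strictly better here, so truthful bidding is not dominant.

No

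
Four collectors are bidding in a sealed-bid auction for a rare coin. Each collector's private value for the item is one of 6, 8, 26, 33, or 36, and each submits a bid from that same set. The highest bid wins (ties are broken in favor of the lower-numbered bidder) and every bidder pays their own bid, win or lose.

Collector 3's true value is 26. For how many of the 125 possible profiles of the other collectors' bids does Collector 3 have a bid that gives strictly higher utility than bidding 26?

115

Others bid (6, 6, 6): truth gives 0; bid 8 gives 18 > 0. Violating.
Others bid (6, 6, 8): truth gives 0; bid 8 gives 18 > 0. Violating.
Others bid (6, 6, 33): truth gives -26; bid 6 gives -6 > -26. Violating.
Others bid (6, 6, 36): truth gives -26; bid 6 gives -6 > -26. Violating.
Others bid (6, 6, 26): truth gives 0; no alternative beats it.
Others bid (6, 8, 6): truth gives 0; no alternative beats it.
(Checking all 125 profiles: 115 have a profitable deviation, 10 do not.)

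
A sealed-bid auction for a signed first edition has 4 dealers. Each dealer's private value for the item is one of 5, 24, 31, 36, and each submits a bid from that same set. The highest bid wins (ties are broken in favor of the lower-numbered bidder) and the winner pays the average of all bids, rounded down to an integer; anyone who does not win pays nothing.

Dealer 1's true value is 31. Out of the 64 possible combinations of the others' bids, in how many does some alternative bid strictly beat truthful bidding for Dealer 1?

29

Others bid (5, 5, 5): truth gives 20; bid 5 gives 26 > 20. Violating.
Others bid (5, 5, 24): truth gives 15; bid 24 gives 17 > 15. Violating.
Others bid (5, 5, 36): truth gives 0; bid 36 gives 11 > 0. Violating.
Others bid (5, 24, 5): truth gives 15; bid 24 gives 17 > 15. Violating.
Others bid (5, 5, 31): truth gives 13; no alternative beats it.
Others bid (5, 24, 31): truth gives 9; no alternative beats it.
(Checking all 64 profiles: 29 have a profitable deviation, 35 do not.)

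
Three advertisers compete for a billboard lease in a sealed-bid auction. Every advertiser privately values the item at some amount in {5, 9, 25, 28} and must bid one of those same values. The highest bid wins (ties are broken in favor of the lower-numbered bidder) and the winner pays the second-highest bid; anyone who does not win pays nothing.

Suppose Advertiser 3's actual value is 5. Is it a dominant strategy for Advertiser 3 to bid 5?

Check each profile of the others' bids and compare truth against every alternative bid.
Others bid (5, 5): truth gives 0, best alternative gives 0.
Others bid (5, 9): truth gives 0, best alternative gives 0.
Others bid (5, 25): truth gives 0, best alternative gives 0.
Others bid (5, 28): truth gives 0, best alternative gives 0.
Others bid (9, 5): truth gives 0, best alternative gives 0.
Others bid (9, 9): truth gives 0, best alternative gives 0.
(Remaining 10 profiles checked similarly; truth is weakly best in each.)
In every case the truthful bid is at least as good as any alternative, so it is a dominant strategy.

Yes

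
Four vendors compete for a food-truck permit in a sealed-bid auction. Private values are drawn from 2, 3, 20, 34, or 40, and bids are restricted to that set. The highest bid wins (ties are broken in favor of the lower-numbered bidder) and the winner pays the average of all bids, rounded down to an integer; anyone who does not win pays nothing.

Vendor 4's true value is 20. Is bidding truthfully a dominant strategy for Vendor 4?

No

Consider the case where Vendor 1 bids 2, Vendor 2 bids 2 and Vendor 3 bids 2.
Truthful bid 20: wins, pays 6, utility 20 - 6 = 14.
Bid 3 instead: wins, pays 2, utility 20 - 2 = 18.
Since 18 > 14, bidding 3 is strictly better here, so truthful bidding is not dominant.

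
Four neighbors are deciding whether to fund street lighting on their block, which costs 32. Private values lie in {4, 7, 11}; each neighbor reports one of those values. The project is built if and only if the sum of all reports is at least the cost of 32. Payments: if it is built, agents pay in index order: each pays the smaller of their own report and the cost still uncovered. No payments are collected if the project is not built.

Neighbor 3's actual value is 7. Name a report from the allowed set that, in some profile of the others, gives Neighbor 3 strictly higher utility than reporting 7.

4

Suppose Neighbor 1 reports 7, Neighbor 2 reports 11 and Neighbor 4 reports 11.
Report 7: project built, pays 7, utility 7 - 7 = 0.
Report 4: project built, pays 4, utility 7 - 4 = 3.
So reporting 4 beats truth here (3 > 0).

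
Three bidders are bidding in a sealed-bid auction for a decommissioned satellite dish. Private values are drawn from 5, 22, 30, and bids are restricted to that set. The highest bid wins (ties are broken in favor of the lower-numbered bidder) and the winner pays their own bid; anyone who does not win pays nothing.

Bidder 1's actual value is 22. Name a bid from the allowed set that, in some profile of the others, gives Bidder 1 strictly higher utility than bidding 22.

5

Suppose Bidder 2 bids 5 and Bidder 3 bids 5.
Bid 22: wins, pays 22, utility 22 - 22 = 0.
Bid 5: wins, pays 5, utility 22 - 5 = 17.
So bidding 5 beats truth here (17 > 0).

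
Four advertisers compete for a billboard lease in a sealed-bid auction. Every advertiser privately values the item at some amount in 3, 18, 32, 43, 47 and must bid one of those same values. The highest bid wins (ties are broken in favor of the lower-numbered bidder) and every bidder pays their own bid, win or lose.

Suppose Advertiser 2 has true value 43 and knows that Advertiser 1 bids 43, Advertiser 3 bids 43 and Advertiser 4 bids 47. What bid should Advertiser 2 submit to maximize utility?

Bid 3: loses but pays 3, utility -3.
Bid 18: loses but pays 18, utility -18.
Bid 32: loses but pays 32, utility -32.
Bid 43: loses but pays 43, utility -43.
Bid 47: wins, pays 47, utility 43 - 47 = -4.
The best choice is 3 with utility -3.

3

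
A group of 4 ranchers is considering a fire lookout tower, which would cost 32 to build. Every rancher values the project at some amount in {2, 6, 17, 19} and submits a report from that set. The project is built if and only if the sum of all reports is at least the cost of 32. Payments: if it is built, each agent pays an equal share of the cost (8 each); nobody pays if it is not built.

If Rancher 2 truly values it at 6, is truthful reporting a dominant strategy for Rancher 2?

No

Consider the case where Rancher 1 reports 2, Rancher 3 reports 6 and Rancher 4 reports 19.
Truthful report 6: project built, pays 8, utility 6 - 8 = -2.
Report 2 instead: project not built, utility 0.
Since 0 > -2, reporting 2 is strictly better here, so truthful reporting is not dominant.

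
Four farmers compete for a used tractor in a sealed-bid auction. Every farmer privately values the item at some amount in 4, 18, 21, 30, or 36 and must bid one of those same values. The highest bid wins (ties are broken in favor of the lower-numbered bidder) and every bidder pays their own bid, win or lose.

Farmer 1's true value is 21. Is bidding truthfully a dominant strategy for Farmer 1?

Consider the case where Farmer 2 bids 4, Farmer 3 bids 4 and Farmer 4 bids 4.
Truthful bid 21: wins, pays 21, utility 21 - 21 = 0.
Bid 4 instead: wins, pays 4, utility 21 - 4 = 17.
Since 17 > 0, bidding 4 is strictly better here, so truthful bidding is not dominant.

No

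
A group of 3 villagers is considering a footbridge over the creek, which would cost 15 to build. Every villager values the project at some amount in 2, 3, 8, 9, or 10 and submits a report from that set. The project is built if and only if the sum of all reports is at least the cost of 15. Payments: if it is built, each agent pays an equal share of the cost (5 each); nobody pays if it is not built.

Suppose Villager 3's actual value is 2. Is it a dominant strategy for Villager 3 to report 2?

Check each profile of the others' reports and compare truth against every alternative report.
Others report (2, 10): truth gives 0, best alternative gives -3.
Others report (3, 9): truth gives 0, best alternative gives -3.
Others report (9, 3): truth gives 0, best alternative gives -3.
Others report (10, 2): truth gives 0, best alternative gives -3.
Others report (3, 10): truth gives -3, best alternative gives -3.
Others report (8, 8): truth gives -3, best alternative gives -3.
(Remaining 19 profiles checked similarly; truth is weakly best in each.)
In every case the truthful report is at least as good as any alternative, so it is a dominant strategy.

Yes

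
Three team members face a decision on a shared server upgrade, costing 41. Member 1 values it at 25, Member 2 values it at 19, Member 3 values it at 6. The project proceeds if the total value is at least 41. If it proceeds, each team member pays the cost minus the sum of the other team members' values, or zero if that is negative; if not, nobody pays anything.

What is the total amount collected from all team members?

26

Total value 50 ≥ cost 41, so it is built.
Member 1: others sum to 25; max(0, 41 - 25) = 16.
Member 2: others sum to 31; max(0, 41 - 31) = 10.
Member 3: others sum to 44; max(0, 41 - 44) = 0.
Total collected = 16 + 10 + 0 = 26.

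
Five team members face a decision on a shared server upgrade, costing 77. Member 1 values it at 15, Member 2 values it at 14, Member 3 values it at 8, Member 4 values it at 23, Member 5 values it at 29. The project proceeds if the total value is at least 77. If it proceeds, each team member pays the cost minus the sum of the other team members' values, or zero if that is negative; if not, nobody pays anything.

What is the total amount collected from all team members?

33

Total value 89 ≥ cost 77, so it is built.
Member 1: others sum to 74; max(0, 77 - 74) = 3.
Member 2: others sum to 75; max(0, 77 - 75) = 2.
Member 3: others sum to 81; max(0, 77 - 81) = 0.
Member 4: others sum to 66; max(0, 77 - 66) = 11.
Member 5: others sum to 60; max(0, 77 - 60) = 17.
Total collected = 3 + 2 + 0 + 11 + 17 = 33.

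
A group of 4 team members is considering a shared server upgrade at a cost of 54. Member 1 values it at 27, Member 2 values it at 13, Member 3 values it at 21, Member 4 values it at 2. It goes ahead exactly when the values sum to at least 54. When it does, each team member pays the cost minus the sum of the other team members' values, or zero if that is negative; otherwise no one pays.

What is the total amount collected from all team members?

34

Total value 63 ≥ cost 54, so it is built.
Member 1: others sum to 36; max(0, 54 - 36) = 18.
Member 2: others sum to 50; max(0, 54 - 50) = 4.
Member 3: others sum to 42; max(0, 54 - 42) = 12.
Member 4: others sum to 61; max(0, 54 - 61) = 0.
Total collected = 18 + 4 + 12 + 0 = 34.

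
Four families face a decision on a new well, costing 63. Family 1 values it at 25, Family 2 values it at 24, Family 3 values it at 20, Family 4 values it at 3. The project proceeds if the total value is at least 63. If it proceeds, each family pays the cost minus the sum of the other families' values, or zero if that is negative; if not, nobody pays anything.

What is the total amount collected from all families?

42

Total value 72 ≥ cost 63, so it is built.
Family 1: others sum to 47; max(0, 63 - 47) = 16.
Family 2: others sum to 48; max(0, 63 - 48) = 15.
Family 3: others sum to 52; max(0, 63 - 52) = 11.
Family 4: others sum to 69; max(0, 63 - 69) = 0.
Total collected = 16 + 15 + 11 + 0 = 42.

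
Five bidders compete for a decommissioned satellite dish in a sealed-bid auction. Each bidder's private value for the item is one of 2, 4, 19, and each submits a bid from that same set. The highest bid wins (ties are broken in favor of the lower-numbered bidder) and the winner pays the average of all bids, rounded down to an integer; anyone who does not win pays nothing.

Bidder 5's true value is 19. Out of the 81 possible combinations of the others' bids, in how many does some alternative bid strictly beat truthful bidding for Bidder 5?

1

Others bid (2, 2, 2, 2): truth gives 14; bid 4 gives 17 > 14. Violating.
Others bid (2, 2, 2, 4): truth gives 14; no alternative beats it.
Others bid (2, 2, 2, 19): truth gives 0; no alternative beats it.
(Checking all 81 profiles: 1 has a profitable deviation, 80 do not.)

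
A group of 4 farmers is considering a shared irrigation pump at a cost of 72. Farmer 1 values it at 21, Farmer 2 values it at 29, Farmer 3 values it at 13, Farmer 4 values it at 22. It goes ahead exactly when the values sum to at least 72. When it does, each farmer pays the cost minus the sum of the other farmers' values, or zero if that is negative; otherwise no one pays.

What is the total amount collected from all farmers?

Total value 85 ≥ cost 72, so it is built.
Farmer 1: others sum to 64; max(0, 72 - 64) = 8.
Farmer 2: others sum to 56; max(0, 72 - 56) = 16.
Farmer 3: others sum to 72; max(0, 72 - 72) = 0.
Farmer 4: others sum to 63; max(0, 72 - 63) = 9.
Total collected = 8 + 16 + 0 + 9 = 33.

33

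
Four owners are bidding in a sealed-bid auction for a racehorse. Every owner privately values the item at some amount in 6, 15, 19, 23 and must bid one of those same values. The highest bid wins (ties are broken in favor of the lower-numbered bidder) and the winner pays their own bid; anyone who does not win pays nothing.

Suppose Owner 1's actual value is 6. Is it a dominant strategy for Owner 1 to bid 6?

Check each profile of the others' bids and compare truth against every alternative bid.
Others bid (6, 6, 6): truth gives 0, best alternative gives -9.
Others bid (6, 6, 15): truth gives 0, best alternative gives -9.
Others bid (6, 15, 6): truth gives 0, best alternative gives -9.
Others bid (6, 15, 15): truth gives 0, best alternative gives -9.
Others bid (15, 6, 6): truth gives 0, best alternative gives -9.
Others bid (15, 6, 15): truth gives 0, best alternative gives -9.
(Remaining 58 profiles checked similarly; truth is weakly best in each.)
In every case the truthful bid is at least as good as any alternative, so it is a dominant strategy.

Yes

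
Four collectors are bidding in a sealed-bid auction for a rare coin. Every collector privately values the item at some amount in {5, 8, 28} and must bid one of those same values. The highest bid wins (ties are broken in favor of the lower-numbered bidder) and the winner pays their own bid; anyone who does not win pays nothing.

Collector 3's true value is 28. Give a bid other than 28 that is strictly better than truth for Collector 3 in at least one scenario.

Suppose Collector 1 bids 5, Collector 2 bids 5 and Collector 4 bids 5.
Bid 28: wins, pays 28, utility 28 - 28 = 0.
Bid 8: wins, pays 8, utility 28 - 8 = 20.
So bidding 8 beats truth here (20 > 0).

8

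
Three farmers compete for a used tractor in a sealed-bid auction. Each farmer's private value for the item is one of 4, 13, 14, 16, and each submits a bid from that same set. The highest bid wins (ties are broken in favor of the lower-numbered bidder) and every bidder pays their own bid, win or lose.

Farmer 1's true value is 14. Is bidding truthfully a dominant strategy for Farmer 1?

No

Consider the case where Farmer 2 bids 4 and Farmer 3 bids 4.
Truthful bid 14: wins, pays 14, utility 14 - 14 = 0.
Bid 4 instead: wins, pays 4, utility 14 - 4 = 10.
Since 10 > 0, bidding 4 is strictly better here, so truthful bidding is not dominant.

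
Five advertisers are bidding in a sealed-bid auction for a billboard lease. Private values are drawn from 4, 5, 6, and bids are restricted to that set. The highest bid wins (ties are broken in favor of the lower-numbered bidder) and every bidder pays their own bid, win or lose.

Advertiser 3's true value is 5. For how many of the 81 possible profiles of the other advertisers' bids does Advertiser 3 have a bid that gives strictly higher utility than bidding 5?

77

Others bid (4, 4, 4, 6): truth gives -5; bid 6 gives -1 > -5. Violating.
Others bid (4, 4, 5, 6): truth gives -5; bid 6 gives -1 > -5. Violating.
Others bid (4, 4, 6, 4): truth gives -5; bid 6 gives -1 > -5. Violating.
Others bid (4, 4, 6, 5): truth gives -5; bid 6 gives -1 > -5. Violating.
Others bid (4, 4, 4, 4): truth gives 0; no alternative beats it.
Others bid (4, 4, 4, 5): truth gives 0; no alternative beats it.
(Checking all 81 profiles: 77 have a profitable deviation, 4 do not.)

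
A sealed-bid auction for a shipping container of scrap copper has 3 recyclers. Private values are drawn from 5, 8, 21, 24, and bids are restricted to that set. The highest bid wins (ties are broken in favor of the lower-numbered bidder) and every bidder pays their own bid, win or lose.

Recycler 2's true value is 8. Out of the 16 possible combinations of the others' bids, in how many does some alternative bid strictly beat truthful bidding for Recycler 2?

14

Others bid (5, 21): truth gives -8; bid 5 gives -5 > -8. Violating.
Others bid (5, 24): truth gives -8; bid 5 gives -5 > -8. Violating.
Others bid (8, 5): truth gives -8; bid 5 gives -5 > -8. Violating.
Others bid (8, 8): truth gives -8; bid 5 gives -5 > -8. Violating.
Others bid (5, 5): truth gives 0; no alternative beats it.
Others bid (5, 8): truth gives 0; no alternative beats it.
(Checking all 16 profiles: 14 have a profitable deviation, 2 do not.)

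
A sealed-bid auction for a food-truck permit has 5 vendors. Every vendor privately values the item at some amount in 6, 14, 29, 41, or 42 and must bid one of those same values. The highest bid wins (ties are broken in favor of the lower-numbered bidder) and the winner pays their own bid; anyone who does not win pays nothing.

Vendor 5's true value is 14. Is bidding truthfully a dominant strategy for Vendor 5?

Yes

Check each profile of the others' bids and compare truth against every alternative bid.
Others bid (6, 6, 6, 6): truth gives 0, best alternative gives 0.
Others bid (6, 6, 6, 14): truth gives 0, best alternative gives 0.
Others bid (6, 6, 6, 29): truth gives 0, best alternative gives 0.
Others bid (6, 6, 6, 41): truth gives 0, best alternative gives 0.
Others bid (6, 6, 6, 42): truth gives 0, best alternative gives 0.
Others bid (6, 6, 14, 6): truth gives 0, best alternative gives 0.
(Remaining 619 profiles checked similarly; truth is weakly best in each.)
In every case the truthful bid is at least as good as any alternative, so it is a dominant strategy.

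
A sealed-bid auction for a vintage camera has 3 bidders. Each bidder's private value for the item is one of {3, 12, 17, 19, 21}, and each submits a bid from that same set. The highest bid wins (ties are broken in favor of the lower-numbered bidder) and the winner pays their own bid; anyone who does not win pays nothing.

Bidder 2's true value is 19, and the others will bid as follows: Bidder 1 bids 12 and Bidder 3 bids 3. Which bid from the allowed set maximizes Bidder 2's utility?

17

Bid 3: loses, pays 0, utility 0.
Bid 12: loses, pays 0, utility 0.
Bid 17: wins, pays 17, utility 19 - 17 = 2.
Bid 19: wins, pays 19, utility 19 - 19 = 0.
Bid 21: wins, pays 21, utility 19 - 21 = -2.
The best choice is 17 with utility 2.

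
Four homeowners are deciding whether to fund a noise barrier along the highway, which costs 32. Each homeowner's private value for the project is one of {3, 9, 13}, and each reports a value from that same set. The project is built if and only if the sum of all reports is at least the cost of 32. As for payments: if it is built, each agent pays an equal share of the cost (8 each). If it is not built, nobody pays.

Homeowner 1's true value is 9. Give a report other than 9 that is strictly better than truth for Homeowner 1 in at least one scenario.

Suppose Homeowner 2 reports 3, Homeowner 3 reports 3 and Homeowner 4 reports 13.
Report 9: project not built, utility 0.
Report 13: project built, pays 8, utility 9 - 8 = 1.
So reporting 13 beats truth here (1 > 0).

13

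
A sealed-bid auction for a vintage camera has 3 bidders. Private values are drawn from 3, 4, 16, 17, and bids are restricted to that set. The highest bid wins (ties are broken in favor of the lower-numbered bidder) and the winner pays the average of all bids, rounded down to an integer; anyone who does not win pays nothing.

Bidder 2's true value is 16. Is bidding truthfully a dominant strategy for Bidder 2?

Consider the case where Bidder 1 bids 3 and Bidder 3 bids 3.
Truthful bid 16: wins, pays 7, utility 16 - 7 = 9.
Bid 4 instead: wins, pays 3, utility 16 - 3 = 13.
Since 13 > 9, bidding 4 is strictly better here, so truthful bidding is not dominant.

No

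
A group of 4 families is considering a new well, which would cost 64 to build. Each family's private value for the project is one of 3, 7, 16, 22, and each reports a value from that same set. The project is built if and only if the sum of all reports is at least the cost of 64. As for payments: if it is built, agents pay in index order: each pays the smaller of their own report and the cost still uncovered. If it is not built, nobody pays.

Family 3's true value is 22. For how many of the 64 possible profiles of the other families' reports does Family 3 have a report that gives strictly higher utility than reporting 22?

11

Others report (7, 22, 22): truth gives 0; report 16 gives 6 > 0. Violating.
Others report (16, 16, 16): truth gives 0; report 16 gives 6 > 0. Violating.
Others report (16, 16, 22): truth gives 0; report 16 gives 6 > 0. Violating.
Others report (16, 22, 16): truth gives 0; report 16 gives 6 > 0. Violating.
Others report (3, 3, 3): truth gives 0; no alternative beats it.
Others report (3, 3, 7): truth gives 0; no alternative beats it.
(Checking all 64 profiles: 11 have a profitable deviation, 53 do not.)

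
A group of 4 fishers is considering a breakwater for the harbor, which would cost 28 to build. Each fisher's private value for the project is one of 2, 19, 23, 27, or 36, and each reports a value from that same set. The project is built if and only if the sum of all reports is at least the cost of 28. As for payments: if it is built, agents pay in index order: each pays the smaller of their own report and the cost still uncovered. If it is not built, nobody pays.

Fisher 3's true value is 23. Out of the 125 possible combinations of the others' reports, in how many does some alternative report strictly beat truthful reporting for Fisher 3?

22

Others report (2, 2, 19): truth gives 0; report 19 gives 4 > 0. Violating.
Others report (2, 2, 23): truth gives 0; report 2 gives 21 > 0. Violating.
Others report (2, 2, 27): truth gives 0; report 2 gives 21 > 0. Violating.
Others report (2, 2, 36): truth gives 0; report 2 gives 21 > 0. Violating.
Others report (2, 2, 2): truth gives 0; no alternative beats it.
Others report (2, 19, 2): truth gives 16; no alternative beats it.
(Checking all 125 profiles: 22 have a profitable deviation, 103 do not.)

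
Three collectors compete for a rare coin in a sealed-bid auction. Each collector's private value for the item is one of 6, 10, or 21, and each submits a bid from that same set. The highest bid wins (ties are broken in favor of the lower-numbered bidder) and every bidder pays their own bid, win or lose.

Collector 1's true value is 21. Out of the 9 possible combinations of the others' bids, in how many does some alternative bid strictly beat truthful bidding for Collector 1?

Others bid (6, 6): truth gives 0; bid 6 gives 15 > 0. Violating.
Others bid (6, 10): truth gives 0; bid 10 gives 11 > 0. Violating.
Others bid (10, 6): truth gives 0; bid 10 gives 11 > 0. Violating.
Others bid (10, 10): truth gives 0; bid 10 gives 11 > 0. Violating.
Others bid (6, 21): truth gives 0; no alternative beats it.
Others bid (10, 21): truth gives 0; no alternative beats it.
(Checking all 9 profiles: 4 have a profitable deviation, 5 do not.)

4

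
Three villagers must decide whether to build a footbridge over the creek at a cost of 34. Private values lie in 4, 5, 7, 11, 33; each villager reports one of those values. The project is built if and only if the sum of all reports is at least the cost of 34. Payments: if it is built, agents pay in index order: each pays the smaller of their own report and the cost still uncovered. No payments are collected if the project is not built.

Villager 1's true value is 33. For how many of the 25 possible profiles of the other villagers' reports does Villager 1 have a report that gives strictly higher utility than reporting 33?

Others report (4, 33): truth gives 0; report 4 gives 29 > 0. Violating.
Others report (5, 33): truth gives 0; report 4 gives 29 > 0. Violating.
Others report (7, 33): truth gives 0; report 4 gives 29 > 0. Violating.
Others report (11, 33): truth gives 0; report 4 gives 29 > 0. Violating.
Others report (4, 4): truth gives 0; no alternative beats it.
Others report (4, 5): truth gives 0; no alternative beats it.
(Checking all 25 profiles: 9 have a profitable deviation, 16 do not.)

9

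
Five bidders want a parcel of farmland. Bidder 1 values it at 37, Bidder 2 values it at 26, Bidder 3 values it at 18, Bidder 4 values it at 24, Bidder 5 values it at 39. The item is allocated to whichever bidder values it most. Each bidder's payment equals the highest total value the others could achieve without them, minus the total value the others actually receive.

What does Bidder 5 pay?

Bidder 5 has the highest value and receives the item.
Without Bidder 5, the item would go to the next-highest value, 37, so the others could achieve 37.
With Bidder 5 present and winning, the others receive nothing, so their total is 0.
Payment = 37 - 0 = 37.

37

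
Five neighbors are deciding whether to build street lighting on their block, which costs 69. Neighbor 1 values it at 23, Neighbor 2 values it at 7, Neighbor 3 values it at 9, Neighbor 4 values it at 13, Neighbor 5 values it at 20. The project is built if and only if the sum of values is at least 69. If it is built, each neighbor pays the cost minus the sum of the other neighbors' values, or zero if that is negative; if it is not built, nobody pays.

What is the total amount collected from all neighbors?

57

Total value 72 ≥ cost 69, so it is built.
Neighbor 1: others sum to 49; max(0, 69 - 49) = 20.
Neighbor 2: others sum to 65; max(0, 69 - 65) = 4.
Neighbor 3: others sum to 63; max(0, 69 - 63) = 6.
Neighbor 4: others sum to 59; max(0, 69 - 59) = 10.
Neighbor 5: others sum to 52; max(0, 69 - 52) = 17.
Total collected = 20 + 4 + 6 + 10 + 17 = 57.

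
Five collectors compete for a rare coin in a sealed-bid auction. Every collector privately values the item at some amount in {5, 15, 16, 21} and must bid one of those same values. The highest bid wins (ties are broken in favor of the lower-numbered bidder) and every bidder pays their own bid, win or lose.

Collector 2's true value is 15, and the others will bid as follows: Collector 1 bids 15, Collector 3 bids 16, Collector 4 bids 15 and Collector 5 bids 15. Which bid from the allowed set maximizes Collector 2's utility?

Bid 5: loses but pays 5, utility -5.
Bid 15: loses but pays 15, utility -15.
Bid 16: wins, pays 16, utility 15 - 16 = -1.
Bid 21: wins, pays 21, utility 15 - 21 = -6.
The best choice is 16 with utility -1.

16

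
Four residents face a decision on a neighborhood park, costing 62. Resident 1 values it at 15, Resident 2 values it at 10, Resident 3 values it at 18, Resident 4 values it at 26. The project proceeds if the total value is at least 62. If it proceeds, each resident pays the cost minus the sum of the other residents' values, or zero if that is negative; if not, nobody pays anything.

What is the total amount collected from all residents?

Total value 69 ≥ cost 62, so it is built.
Resident 1: others sum to 54; max(0, 62 - 54) = 8.
Resident 2: others sum to 59; max(0, 62 - 59) = 3.
Resident 3: others sum to 51; max(0, 62 - 51) = 11.
Resident 4: others sum to 43; max(0, 62 - 43) = 19.
Total collected = 8 + 3 + 11 + 19 = 41.

41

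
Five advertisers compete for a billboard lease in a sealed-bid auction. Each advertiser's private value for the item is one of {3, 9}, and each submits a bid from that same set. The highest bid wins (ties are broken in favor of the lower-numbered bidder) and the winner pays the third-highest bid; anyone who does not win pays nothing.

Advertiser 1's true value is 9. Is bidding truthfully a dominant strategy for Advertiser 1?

Check each profile of the others' bids and compare truth against every alternative bid.
Others bid (3, 3, 3, 9): truth gives 6, best alternative gives 0.
Others bid (3, 3, 9, 3): truth gives 6, best alternative gives 0.
Others bid (3, 9, 3, 3): truth gives 6, best alternative gives 0.
Others bid (9, 3, 3, 3): truth gives 6, best alternative gives 0.
Others bid (3, 3, 3, 3): truth gives 6, best alternative gives 6.
Others bid (3, 3, 9, 9): truth gives 0, best alternative gives 0.
(Remaining 10 profiles checked similarly; truth is weakly best in each.)
In every case the truthful bid is at least as good as any alternative, so it is a dominant strategy.

Yes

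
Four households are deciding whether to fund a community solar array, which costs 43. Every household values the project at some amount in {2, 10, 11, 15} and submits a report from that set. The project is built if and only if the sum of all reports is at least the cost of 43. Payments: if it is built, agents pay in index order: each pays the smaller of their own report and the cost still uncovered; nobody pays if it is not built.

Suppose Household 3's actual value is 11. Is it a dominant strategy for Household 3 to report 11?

No

Consider the case where Household 1 reports 10, Household 2 reports 10 and Household 4 reports 15.
Truthful report 11: project built, pays 11, utility 11 - 11 = 0.
Report 10 instead: project built, pays 10, utility 11 - 10 = 1.
Since 1 > 0, reporting 10 is strictly better here, so truthful reporting is not dominant.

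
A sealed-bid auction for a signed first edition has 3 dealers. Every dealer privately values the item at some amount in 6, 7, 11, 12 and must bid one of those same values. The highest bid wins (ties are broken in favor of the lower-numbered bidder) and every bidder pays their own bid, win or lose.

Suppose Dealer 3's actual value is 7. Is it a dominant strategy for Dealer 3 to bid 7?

Consider the case where Dealer 1 bids 6 and Dealer 2 bids 7.
Truthful bid 7: loses but pays 7, utility -7.
Bid 6 instead: loses but pays 6, utility -6.
Since -6 > -7, bidding 6 is strictly better here, so truthful bidding is not dominant.

No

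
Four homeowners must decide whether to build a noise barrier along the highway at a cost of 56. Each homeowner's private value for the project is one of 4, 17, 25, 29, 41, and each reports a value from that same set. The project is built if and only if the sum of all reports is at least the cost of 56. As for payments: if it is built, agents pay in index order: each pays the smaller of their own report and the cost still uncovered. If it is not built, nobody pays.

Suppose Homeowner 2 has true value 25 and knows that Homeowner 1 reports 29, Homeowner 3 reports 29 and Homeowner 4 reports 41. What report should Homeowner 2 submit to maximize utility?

Report 4: project built, pays 4, utility 25 - 4 = 21.
Report 17: project built, pays 17, utility 25 - 17 = 8.
Report 25: project built, pays 25, utility 25 - 25 = 0.
Report 29: project built, pays 27, utility 25 - 27 = -2.
Report 41: project built, pays 27, utility 25 - 27 = -2.
The best choice is 4 with utility 21.

4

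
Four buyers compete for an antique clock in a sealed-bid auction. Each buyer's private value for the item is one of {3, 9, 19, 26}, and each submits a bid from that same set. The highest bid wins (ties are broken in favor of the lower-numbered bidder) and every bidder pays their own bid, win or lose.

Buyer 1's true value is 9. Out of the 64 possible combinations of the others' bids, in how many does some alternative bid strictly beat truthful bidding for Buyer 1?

Others bid (3, 3, 3): truth gives 0; bid 3 gives 6 > 0. Violating.
Others bid (3, 3, 19): truth gives -9; bid 3 gives -3 > -9. Violating.
Others bid (3, 3, 26): truth gives -9; bid 3 gives -3 > -9. Violating.
Others bid (3, 9, 19): truth gives -9; bid 3 gives -3 > -9. Violating.
Others bid (3, 3, 9): truth gives 0; no alternative beats it.
Others bid (3, 9, 3): truth gives 0; no alternative beats it.
(Checking all 64 profiles: 57 have a profitable deviation, 7 do not.)

57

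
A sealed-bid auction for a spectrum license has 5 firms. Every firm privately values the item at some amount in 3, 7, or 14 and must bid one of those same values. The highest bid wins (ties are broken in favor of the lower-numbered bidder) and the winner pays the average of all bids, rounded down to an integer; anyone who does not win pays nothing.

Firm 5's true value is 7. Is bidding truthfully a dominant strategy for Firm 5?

No

Consider the case where Firm 1 bids 3, Firm 2 bids 3, Firm 3 bids 3 and Firm 4 bids 7.
Truthful bid 7: loses, pays 0, utility 0.
Bid 14 instead: wins, pays 6, utility 7 - 6 = 1.
Since 1 > 0, bidding 14 is strictly better here, so truthful bidding is not dominant.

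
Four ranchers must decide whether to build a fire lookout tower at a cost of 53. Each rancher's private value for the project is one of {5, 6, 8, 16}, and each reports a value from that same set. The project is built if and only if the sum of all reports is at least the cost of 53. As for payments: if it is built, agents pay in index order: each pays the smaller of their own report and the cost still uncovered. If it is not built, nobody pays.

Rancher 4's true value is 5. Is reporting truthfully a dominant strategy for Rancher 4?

Check each profile of the others' reports and compare truth against every alternative report.
Others report (5, 5, 5): truth gives 0, best alternative gives 0.
Others report (5, 5, 6): truth gives 0, best alternative gives 0.
Others report (5, 5, 8): truth gives 0, best alternative gives 0.
Others report (5, 5, 16): truth gives 0, best alternative gives 0.
Others report (5, 6, 5): truth gives 0, best alternative gives 0.
Others report (5, 6, 6): truth gives 0, best alternative gives 0.
(Remaining 58 profiles checked similarly; truth is weakly best in each.)
In every case the truthful report is at least as good as any alternative, so it is a dominant strategy.

Yes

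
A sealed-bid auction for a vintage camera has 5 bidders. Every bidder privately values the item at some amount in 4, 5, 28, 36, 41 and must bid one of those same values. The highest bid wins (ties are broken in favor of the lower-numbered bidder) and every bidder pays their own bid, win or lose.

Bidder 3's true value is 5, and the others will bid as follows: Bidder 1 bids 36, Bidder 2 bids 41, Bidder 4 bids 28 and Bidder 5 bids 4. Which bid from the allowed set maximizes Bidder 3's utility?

4

Bid 4: loses but pays 4, utility -4.
Bid 5: loses but pays 5, utility -5.
Bid 28: loses but pays 28, utility -28.
Bid 36: loses but pays 36, utility -36.
Bid 41: loses but pays 41, utility -41.
The best choice is 4 with utility -4.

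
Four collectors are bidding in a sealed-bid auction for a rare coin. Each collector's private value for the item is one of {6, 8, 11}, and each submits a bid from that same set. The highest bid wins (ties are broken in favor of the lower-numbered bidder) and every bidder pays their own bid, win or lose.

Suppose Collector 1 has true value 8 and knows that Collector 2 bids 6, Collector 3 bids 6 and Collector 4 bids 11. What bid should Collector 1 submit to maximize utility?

11

Bid 6: loses but pays 6, utility -6.
Bid 8: loses but pays 8, utility -8.
Bid 11: wins, pays 11, utility 8 - 11 = -3.
The best choice is 11 with utility -3.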